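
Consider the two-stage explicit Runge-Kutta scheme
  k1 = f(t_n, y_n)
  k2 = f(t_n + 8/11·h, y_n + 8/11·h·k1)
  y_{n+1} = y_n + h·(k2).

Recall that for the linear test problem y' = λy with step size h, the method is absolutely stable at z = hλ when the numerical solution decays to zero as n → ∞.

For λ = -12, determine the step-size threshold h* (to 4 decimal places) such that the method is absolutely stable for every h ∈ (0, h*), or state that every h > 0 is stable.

(-1.3750,0); λ=-12 ⇒ h* = (11/8)/12 = 0.1146.

On y'=λy, z=hλ:
  k1=λy_n ⇒ h·k1=z·y_n;  k2=λ(1+8/11z)y_n ⇒ h·k2=z(1+8/11z)y_n
  y_{n+1}/y_n = 1 + z(1+8/11z) = 1 + z + 8/11z²
  Hence R(z) = 1 + z + 8/11z².

Boundary: |R(x)|=1, x<0.
x=-0.85: |R|=0.6755
R=1: x+8/11x²=0 ⇒ x=−11/8=-1.3750; min R=1−1/(4·8/11)=0.6562>−1
Confirm numerically:
  x=-1.248: |R|=0.88473 <1
  x=-0.906: |R|=0.69097 <1
  x=-0.884: |R|=0.68433 <1
  x=-0.630: |R|=0.65865 <1
  x=-1.967: |R|=1.84688 >1
  x=-1.901: |R|=1.72722 >1
  x=-1.412: |R|=1.03800 >1
Interval (-1.3750, 0).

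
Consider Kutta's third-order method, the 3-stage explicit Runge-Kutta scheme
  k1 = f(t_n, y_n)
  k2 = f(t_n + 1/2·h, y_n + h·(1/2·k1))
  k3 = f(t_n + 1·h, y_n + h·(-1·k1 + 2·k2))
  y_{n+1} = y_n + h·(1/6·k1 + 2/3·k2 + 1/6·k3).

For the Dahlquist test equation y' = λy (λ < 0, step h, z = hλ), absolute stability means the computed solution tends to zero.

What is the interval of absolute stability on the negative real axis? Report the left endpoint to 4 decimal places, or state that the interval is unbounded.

Test eqn y'=λy, z=hλ:
  order 3, 3-stage ⇒ R(z)=1+z+z^2/2+z^3/6
  (e.g. R(-1.73)=-0.09650, |R|=0.09650)

Boundary: |R(x)|=1, x<0.
x=-1.73: |R|=0.0965
|R(-2.83)|=1.6031 |R(-2.56)|=1.0794 |R(-2.12)|=0.4608
Bisect:
  x_lo=-2.9888 |R|=1.9722  x_hi=-0.2697 |R|=0.7634
  mid=-1.62926 |R|=0.02282 →hi
  mid=-2.30904 |R|=0.69505 →hi
  mid=-2.64894 |R|=1.23837 →lo
  mid=-2.47899 |R|=0.94535 →hi
  mid=-2.56396 |R|=1.08622 →lo
  mid=-2.52148 |R|=1.01441 →lo
  mid=-2.50023 |R|=0.97955 →hi
  mid=-2.51085 |R|=0.99689 →hi
  ...
  [-2.51285,-2.51268] ⇒ x*=-2.5127
Interval (-2.5127, 0).

(-2.5127, 0).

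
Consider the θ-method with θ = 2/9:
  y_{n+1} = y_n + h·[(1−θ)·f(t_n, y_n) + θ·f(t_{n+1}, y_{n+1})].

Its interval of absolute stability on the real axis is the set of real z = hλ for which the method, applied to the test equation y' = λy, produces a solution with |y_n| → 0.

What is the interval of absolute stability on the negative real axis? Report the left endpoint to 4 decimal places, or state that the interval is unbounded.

Set f=λy, z=hλ:
  y_{n+1} = y_n + z·[7/9·y_n + 2/9·y_{n+1}] ⇒ (1 − 2/9z)y_{n+1} = (1 + 7/9z)y_n
  so R(z) = (1 + 7/9z)/(1 − 2/9z).

Boundary: |R(x)|=1, x<0.
x=-0.61: |R|=0.4628
R=−1: 1+7/9x = −1+2/9x ⇒ -5/9x=2 ⇒ x=2/(-5/9)=-3.6000
Confirm numerically:
  x=-3.174: |R|=0.86122 <1
  x=-2.406: |R|=0.56777 <1
  x=-1.566: |R|=0.16172 <1
  x=-1.457: |R|=0.10064 <1
  x=-4.032: |R|=1.12658 >1
  x=-3.950: |R|=1.10355 >1
  x=-3.916: |R|=1.09387 >1
Interval (-3.6000, 0).

z∈(-3.6000,0).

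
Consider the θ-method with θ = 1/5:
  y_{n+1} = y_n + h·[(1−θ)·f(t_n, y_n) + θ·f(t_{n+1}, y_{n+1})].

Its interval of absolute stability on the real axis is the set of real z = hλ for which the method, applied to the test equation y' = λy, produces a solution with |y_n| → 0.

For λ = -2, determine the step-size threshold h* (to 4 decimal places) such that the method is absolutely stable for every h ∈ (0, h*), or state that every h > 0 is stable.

Test eqn y'=λy, z=hλ:
  y_{n+1} = y_n + z·[4/5·y_n + 1/5·y_{n+1}] ⇒ (1 − 1/5z)y_{n+1} = (1 + 4/5z)y_n
  R(z) = (1 + 4/5z)/(1 − 1/5z).

Need |R(x)|<1, x<0.
x=-0.34: |R|=0.6816
R=−1: 1+4/5x = −1+1/5x ⇒ -3/5x=2 ⇒ x=2/(-3/5)=-3.3333
Confirm numerically:
  x=-3.254: |R|=0.97117 <1
  x=-2.741: |R|=0.77044 <1
  x=-1.986: |R|=0.42141 <1
  x=-3.544: |R|=1.07397 >1
  x=-3.389: |R|=1.01991 >1
So |R|<1 on (-3.3333, 0).

(-3.3333,0); λ=-2 ⇒ h* = (10/3)/2 = 1.6667.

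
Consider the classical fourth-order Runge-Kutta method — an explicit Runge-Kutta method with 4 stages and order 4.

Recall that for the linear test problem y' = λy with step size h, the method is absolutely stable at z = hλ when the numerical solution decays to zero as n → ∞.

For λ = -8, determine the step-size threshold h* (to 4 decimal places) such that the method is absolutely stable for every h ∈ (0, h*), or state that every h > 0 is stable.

(-2.7853,0); λ=-8 ⇒ h* = 0.3482.

On y'=λy, z=hλ:
  order 4, 4-stage ⇒ R(z)=1+z+z^2/2+z^3/6+z^4/24
  (e.g. R(-0.46)=0.63144, |R|=0.63144)

Need |R(x)|<1, x<0.
x=-0.46: |R|=0.6314
|R(-2.46)|=0.6106 |R(-2.43)|=0.5838 |R(-1.7)|=0.2742
Bisect:
  x_lo=-3.2624 |R|=1.9920  x_hi=-0.2865 |R|=0.7509
  mid=-1.77442 |R|=0.28178 →hi
  mid=-2.51839 |R|=0.66672 →hi
  mid=-2.89038 |R|=1.17034 →lo
  mid=-2.70438 |R|=0.88471 →hi
  mid=-2.79738 |R|=1.01838 →lo
  mid=-2.75088 |R|=0.94935 →hi
  mid=-2.77413 |R|=0.98330 →hi
  ...
  [-2.78539,-2.78521] ⇒ x*=-2.7853
So |R|<1 on (-2.7853, 0).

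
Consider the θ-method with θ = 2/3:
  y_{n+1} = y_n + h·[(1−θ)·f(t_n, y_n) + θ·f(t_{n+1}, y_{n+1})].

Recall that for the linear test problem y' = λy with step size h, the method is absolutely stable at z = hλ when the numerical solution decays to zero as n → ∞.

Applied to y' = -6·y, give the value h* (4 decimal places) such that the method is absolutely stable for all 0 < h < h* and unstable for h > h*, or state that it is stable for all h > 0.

unbounded; (−∞, 0). Any h>0 works for λ=-6.

Test eqn y'=λy, z=hλ:
  y_{n+1} = y_n + z·[1/3·y_n + 2/3·y_{n+1}] ⇒ (1 − 2/3z)y_{n+1} = (1 + 1/3z)y_n
  ⇒ R(z) = (1 + 1/3z)/(1 − 2/3z).

Find x<0 with |R(x)|<1.
x=-0.72: |R|=0.5135
x=-2: |R|=0.1429
x=-10: |R|=0.3043
x=-100: |R|=0.4778
θ=2/3≥1/2 ⇒ |1+1/3x|<|1−2/3x| ∀x<0 ⇒ interval (−∞,0).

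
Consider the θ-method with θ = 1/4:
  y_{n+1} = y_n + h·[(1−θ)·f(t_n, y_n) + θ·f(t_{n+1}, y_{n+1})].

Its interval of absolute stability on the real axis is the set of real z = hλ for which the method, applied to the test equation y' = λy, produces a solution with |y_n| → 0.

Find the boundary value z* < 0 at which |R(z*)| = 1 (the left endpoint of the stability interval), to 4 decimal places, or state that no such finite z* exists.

On y'=λy, z=hλ:
  y_{n+1} = y_n + z·[3/4·y_n + 1/4·y_{n+1}] ⇒ (1 − 1/4z)y_{n+1} = (1 + 3/4z)y_n
  Hence R(z) = (1 + 3/4z)/(1 − 1/4z).

Boundary: |R(x)|=1, x<0.
x=-1.75: |R|=0.2174
R=−1: 1+3/4x = −1+1/4x ⇒ -1/2x=2 ⇒ x=2/(-1/2)=-4.0000
Confirm numerically:
  x=-2.655: |R|=0.59579 <1
  x=-2.623: |R|=0.58418 <1
  x=-2.031: |R|=0.34704 <1
  x=-4.576: |R|=1.13433 >1
  x=-4.055: |R|=1.01366 >1
So |R|<1 on (-4.0000, 0).

z* = -4.0000.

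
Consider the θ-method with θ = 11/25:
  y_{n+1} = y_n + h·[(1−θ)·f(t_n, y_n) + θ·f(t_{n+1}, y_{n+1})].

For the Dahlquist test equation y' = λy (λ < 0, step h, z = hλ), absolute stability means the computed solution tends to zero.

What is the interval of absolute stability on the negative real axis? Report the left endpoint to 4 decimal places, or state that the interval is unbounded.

(-16.6667, 0).

With y'=λy (z=hλ):
  y_{n+1} = y_n + z·[14/25·y_n + 11/25·y_{n+1}] ⇒ (1 − 11/25z)y_{n+1} = (1 + 14/25z)y_n
  Hence R(z) = (1 + 14/25z)/(1 − 11/25z).

Need |R(x)|<1, x<0.
x=-0.85: |R|=0.3814
R=−1: 1+14/25x = −1+11/25x ⇒ -3/25x=2 ⇒ x=2/(-3/25)=-16.6667
Confirm numerically:
  x=-16.413: |R|=0.99630 <1
  x=-13.400: |R|=0.94316 <1
  x=-12.222: |R|=0.91637 <1
  x=-7.935: |R|=0.76671 <1
  x=-16.930: |R|=1.00374 >1
  x=-16.747: |R|=1.00115 >1
Stable set (-16.6667, 0).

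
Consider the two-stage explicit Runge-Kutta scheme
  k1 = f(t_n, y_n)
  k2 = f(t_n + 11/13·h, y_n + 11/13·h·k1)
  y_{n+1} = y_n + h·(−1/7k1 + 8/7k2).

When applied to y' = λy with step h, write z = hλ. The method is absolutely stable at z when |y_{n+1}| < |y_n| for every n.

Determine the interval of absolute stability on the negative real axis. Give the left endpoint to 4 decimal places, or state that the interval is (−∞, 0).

(-1.0341, 0).

On y'=λy, z=hλ:
  k1=λy_n ⇒ h·k1=z·y_n;  k2=λ(1+11/13z)y_n ⇒ h·k2=z(1+11/13z)y_n
  y_{n+1}/y_n = 1 − 1/7z + 8/7z(1+11/13z) = 1 + z + 88/91z²
  Hence R(z) = 1 + z + 88/91z².

Need |R(x)|<1, x<0.
x=-1.55: |R|=1.7733
R=1: x+88/91x²=0 ⇒ x=−91/88=-1.0341; min R=1−1/(4·88/91)=0.7415>−1
Confirm numerically:
  x=-0.963: |R|=0.93380 <1
  x=-0.912: |R|=0.89232 <1
  x=-0.843: |R|=0.84422 <1
  x=-0.719: |R|=0.78092 <1
  x=-1.277: |R|=1.29997 >1
  x=-1.246: |R|=1.25533 >1
So |R|<1 on (-1.0341, 0).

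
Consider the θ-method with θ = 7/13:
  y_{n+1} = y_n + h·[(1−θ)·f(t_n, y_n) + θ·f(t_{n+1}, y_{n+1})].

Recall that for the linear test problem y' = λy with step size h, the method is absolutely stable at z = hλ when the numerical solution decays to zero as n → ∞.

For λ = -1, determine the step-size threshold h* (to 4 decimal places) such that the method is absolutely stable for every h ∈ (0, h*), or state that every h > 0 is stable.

unbounded; (−∞, 0). Any h>0 works for λ=-1.

Test eqn y'=λy, z=hλ:
  y_{n+1} = y_n + z·[6/13·y_n + 7/13·y_{n+1}] ⇒ (1 − 7/13z)y_{n+1} = (1 + 6/13z)y_n
  Hence R(z) = (1 + 6/13z)/(1 − 7/13z).

Solve |R(x)|<1 on ℝ⁻.
x=-1.38: |R|=0.2083
x=-2: |R|=0.0370
x=-10: |R|=0.5663
x=-100: |R|=0.8233
θ=7/13≥1/2 ⇒ |1+6/13x|<|1−7/13x| ∀x<0 ⇒ interval (−∞,0).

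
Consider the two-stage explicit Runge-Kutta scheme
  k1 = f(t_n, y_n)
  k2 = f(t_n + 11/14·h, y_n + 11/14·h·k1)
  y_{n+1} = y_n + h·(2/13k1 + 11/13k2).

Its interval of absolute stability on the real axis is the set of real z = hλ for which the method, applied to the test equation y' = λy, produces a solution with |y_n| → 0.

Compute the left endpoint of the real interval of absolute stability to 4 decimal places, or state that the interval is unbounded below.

With y'=λy (z=hλ):
  k1=λy_n ⇒ h·k1=z·y_n;  k2=λ(1+11/14z)y_n ⇒ h·k2=z(1+11/14z)y_n
  y_{n+1}/y_n = 1 + 2/13z + 11/13z(1+11/14z) = 1 + z + 121/182z²
  R(z) = 1 + z + 121/182z².

Find x<0 with |R(x)|<1.
x=-1.26: |R|=0.7955
R=1: x+121/182x²=0 ⇒ x=−182/121=-1.5041; min R=1−1/(4·121/182)=0.6240>−1
Confirm numerically:
  x=-1.378: |R|=0.88444 <1
  x=-0.796: |R|=0.62525 <1
  x=-0.763: |R|=0.62405 <1
  x=-0.657: |R|=0.62998 <1
  x=-1.730: |R|=1.25979 >1
  x=-1.627: |R|=1.13290 >1
Interval (-1.5041, 0).

left endpoint -1.5041.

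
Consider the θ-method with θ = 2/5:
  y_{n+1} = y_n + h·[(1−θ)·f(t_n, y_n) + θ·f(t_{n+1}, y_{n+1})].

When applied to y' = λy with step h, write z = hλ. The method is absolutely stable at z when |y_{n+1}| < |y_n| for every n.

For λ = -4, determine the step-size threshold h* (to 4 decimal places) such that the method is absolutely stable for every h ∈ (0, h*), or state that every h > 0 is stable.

(-10.0000,0); λ=-4 ⇒ h* = (10)/4 = 2.5000.

On y'=λy, z=hλ:
  y_{n+1} = y_n + z·[3/5·y_n + 2/5·y_{n+1}] ⇒ (1 − 2/5z)y_{n+1} = (1 + 3/5z)y_n
  Hence R(z) = (1 + 3/5z)/(1 − 2/5z).

Find x<0 with |R(x)|<1.
x=-0.37: |R|=0.6777
R=−1: 1+3/5x = −1+2/5x ⇒ -1/5x=2 ⇒ x=2/(-1/5)=-10.0000
Confirm numerically:
  x=-6.129: |R|=0.77570 <1
  x=-5.855: |R|=0.75194 <1
  x=-4.212: |R|=0.56883 <1
  x=-10.360: |R|=1.01400 >1
  x=-10.224: |R|=1.00880 >1
Interval (-10.0000, 0).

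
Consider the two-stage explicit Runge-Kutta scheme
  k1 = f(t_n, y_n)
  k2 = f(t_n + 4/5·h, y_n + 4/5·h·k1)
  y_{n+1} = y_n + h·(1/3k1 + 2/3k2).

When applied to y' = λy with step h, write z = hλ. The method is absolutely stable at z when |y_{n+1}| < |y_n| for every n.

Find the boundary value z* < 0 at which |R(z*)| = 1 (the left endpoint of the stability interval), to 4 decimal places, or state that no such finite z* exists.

z* = -1.8750.

Test eqn y'=λy, z=hλ:
  k1=λy_n ⇒ h·k1=z·y_n;  k2=λ(1+4/5z)y_n ⇒ h·k2=z(1+4/5z)y_n
  y_{n+1}/y_n = 1 + 1/3z + 2/3z(1+4/5z) = 1 + z + 8/15z²
  ⇒ R(z) = 1 + z + 8/15z².

Boundary: |R(x)|=1, x<0.
x=-0.47: |R|=0.6478
R=1: x+8/15x²=0 ⇒ x=−15/8=-1.8750; min R=1−1/(4·8/15)=0.5312>−1
Confirm numerically:
  x=-1.477: |R|=0.68648 <1
  x=-1.365: |R|=0.62872 <1
  x=-0.821: |R|=0.53849 <1
  x=-2.276: |R|=1.48676 >1
  x=-2.187: |R|=1.36392 >1
  x=-1.966: |R|=1.09542 >1
Stable set (-1.8750, 0).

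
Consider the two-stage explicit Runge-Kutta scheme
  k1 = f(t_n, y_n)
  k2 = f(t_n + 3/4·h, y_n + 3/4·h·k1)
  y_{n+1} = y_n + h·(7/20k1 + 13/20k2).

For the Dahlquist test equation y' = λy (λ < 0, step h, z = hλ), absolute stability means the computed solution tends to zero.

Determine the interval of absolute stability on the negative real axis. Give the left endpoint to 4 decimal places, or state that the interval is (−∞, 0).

Set f=λy, z=hλ:
  k1=λy_n ⇒ h·k1=z·y_n;  k2=λ(1+3/4z)y_n ⇒ h·k2=z(1+3/4z)y_n
  y_{n+1}/y_n = 1 + 7/20z + 13/20z(1+3/4z) = 1 + z + 39/80z²
  R(z) = 1 + z + 39/80z².

Solve |R(x)|<1 on ℝ⁻.
x=-1.26: |R|=0.5140
R=1: x+39/80x²=0 ⇒ x=−80/39=-2.0513; min R=1−1/(4·39/80)=0.4872>−1
Confirm numerically:
  x=-1.504: |R|=0.59873 <1
  x=-1.389: |R|=0.55154 <1
  x=-1.001: |R|=0.48748 <1
  x=-0.964: |R|=0.48903 <1
  x=-2.586: |R|=1.67411 >1
  x=-2.504: |R|=1.55263 >1
  x=-2.203: |R|=1.16294 >1
Interval (-2.0513, 0).

(-2.0513, 0).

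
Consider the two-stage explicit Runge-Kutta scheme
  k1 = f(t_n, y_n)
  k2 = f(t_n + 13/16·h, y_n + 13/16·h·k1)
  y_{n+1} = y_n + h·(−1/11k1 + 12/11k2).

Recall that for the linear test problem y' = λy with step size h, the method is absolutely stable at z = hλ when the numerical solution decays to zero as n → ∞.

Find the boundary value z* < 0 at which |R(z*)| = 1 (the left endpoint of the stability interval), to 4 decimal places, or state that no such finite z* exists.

With y'=λy (z=hλ):
  k1=λy_n ⇒ h·k1=z·y_n;  k2=λ(1+13/16z)y_n ⇒ h·k2=z(1+13/16z)y_n
  y_{n+1}/y_n = 1 − 1/11z + 12/11z(1+13/16z) = 1 + z + 39/44z²
  Hence R(z) = 1 + z + 39/44z².

Find x<0 with |R(x)|<1.
x=-1.49: |R|=1.4778
R=1: x+39/44x²=0 ⇒ x=−44/39=-1.1282; min R=1−1/(4·39/44)=0.7179>−1
Confirm numerically:
  x=-0.979: |R|=0.87053 <1
  x=-0.945: |R|=0.84654 <1
  x=-0.914: |R|=0.82646 <1
  x=-0.763: |R|=0.75301 <1
  x=-1.684: |R|=1.82960 >1
  x=-1.330: |R|=1.23789 >1
So |R|<1 on (-1.1282, 0).

z* = -1.1282.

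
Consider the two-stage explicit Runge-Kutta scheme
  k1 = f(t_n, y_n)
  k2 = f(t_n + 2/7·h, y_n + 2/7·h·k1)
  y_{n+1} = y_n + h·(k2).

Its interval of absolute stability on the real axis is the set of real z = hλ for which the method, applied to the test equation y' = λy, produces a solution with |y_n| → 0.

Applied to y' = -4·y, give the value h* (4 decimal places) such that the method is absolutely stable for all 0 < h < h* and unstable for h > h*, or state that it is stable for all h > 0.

Test eqn y'=λy, z=hλ:
  k1=λy_n ⇒ h·k1=z·y_n;  k2=λ(1+2/7z)y_n ⇒ h·k2=z(1+2/7z)y_n
  y_{n+1}/y_n = 1 + z(1+2/7z) = 1 + z + 2/7z²
  ⇒ R(z) = 1 + z + 2/7z².

Boundary: |R(x)|=1, x<0.
x=-0.36: |R|=0.6770
R=1: x+2/7x²=0 ⇒ x=−7/2=-3.5000; min R=1−1/(4·2/7)=0.1250>−1
Confirm numerically:
  x=-2.939: |R|=0.52892 <1
  x=-2.911: |R|=0.51012 <1
  x=-2.856: |R|=0.47450 <1
  x=-1.431: |R|=0.15407 <1
  x=-3.995: |R|=1.56501 >1
  x=-3.833: |R|=1.36468 >1
  x=-3.621: |R|=1.12518 >1
Stable set (-3.5000, 0).

(-3.5000,0); λ=-4 ⇒ h* = (7/2)/4 = 0.8750.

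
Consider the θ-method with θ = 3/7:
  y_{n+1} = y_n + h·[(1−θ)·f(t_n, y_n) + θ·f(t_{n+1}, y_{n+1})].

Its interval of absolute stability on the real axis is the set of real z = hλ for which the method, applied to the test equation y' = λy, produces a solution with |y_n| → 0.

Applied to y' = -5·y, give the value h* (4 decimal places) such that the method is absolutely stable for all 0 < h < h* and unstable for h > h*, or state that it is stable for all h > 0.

(-14.0000,0); λ=-5 ⇒ h* = (14)/5 = 2.8000.

With y'=λy (z=hλ):
  y_{n+1} = y_n + z·[4/7·y_n + 3/7·y_{n+1}] ⇒ (1 − 3/7z)y_{n+1} = (1 + 4/7z)y_n
  Hence R(z) = (1 + 4/7z)/(1 − 3/7z).

Find x<0 with |R(x)|<1.
x=-0.48: |R|=0.6019
R=−1: 1+4/7x = −1+3/7x ⇒ -1/7x=2 ⇒ x=2/(-1/7)=-14.0000
Confirm numerically:
  x=-10.751: |R|=0.91723 <1
  x=-9.794: |R|=0.88439 <1
  x=-8.178: |R|=0.81537 <1
  x=-8.068: |R|=0.80990 <1
  x=-14.393: |R|=1.00783 >1
  x=-14.173: |R|=1.00349 >1
So |R|<1 on (-14.0000, 0).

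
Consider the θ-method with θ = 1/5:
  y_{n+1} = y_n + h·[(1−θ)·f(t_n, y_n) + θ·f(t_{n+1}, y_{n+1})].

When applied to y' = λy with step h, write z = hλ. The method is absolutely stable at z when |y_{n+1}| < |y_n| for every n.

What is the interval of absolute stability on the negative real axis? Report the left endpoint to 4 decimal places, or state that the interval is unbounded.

Set f=λy, z=hλ:
  y_{n+1} = y_n + z·[4/5·y_n + 1/5·y_{n+1}] ⇒ (1 − 1/5z)y_{n+1} = (1 + 4/5z)y_n
  R(z) = (1 + 4/5z)/(1 − 1/5z).

Find x<0 with |R(x)|<1.
x=-0.57: |R|=0.4883
R=−1: 1+4/5x = −1+1/5x ⇒ -3/5x=2 ⇒ x=2/(-3/5)=-3.3333
Confirm numerically:
  x=-2.083: |R|=0.47042 <1
  x=-1.691: |R|=0.26364 <1
  x=-1.657: |R|=0.24455 <1
  x=-3.901: |R|=1.19133 >1
  x=-3.889: |R|=1.18754 >1
So |R|<1 on (-3.3333, 0).

(-3.3333, 0).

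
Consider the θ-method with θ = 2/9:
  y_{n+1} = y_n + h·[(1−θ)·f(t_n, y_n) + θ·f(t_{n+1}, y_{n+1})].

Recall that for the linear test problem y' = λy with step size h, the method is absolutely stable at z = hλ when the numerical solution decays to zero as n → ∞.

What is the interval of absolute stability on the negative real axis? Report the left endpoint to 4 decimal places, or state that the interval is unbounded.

(-3.6000, 0).

Test eqn y'=λy, z=hλ:
  y_{n+1} = y_n + z·[7/9·y_n + 2/9·y_{n+1}] ⇒ (1 − 2/9z)y_{n+1} = (1 + 7/9z)y_n
  ⇒ R(z) = (1 + 7/9z)/(1 − 2/9z).

Find x<0 with |R(x)|<1.
x=-0.63: |R|=0.4474
R=−1: 1+7/9x = −1+2/9x ⇒ -5/9x=2 ⇒ x=2/(-5/9)=-3.6000
Confirm numerically:
  x=-2.952: |R|=0.78261 <1
  x=-2.310: |R|=0.52643 <1
  x=-1.971: |R|=0.37065 <1
  x=-1.894: |R|=0.33297 <1
  x=-4.085: |R|=1.14123 >1
  x=-4.026: |R|=1.12491 >1
  x=-3.640: |R|=1.01229 >1
Interval (-3.6000, 0).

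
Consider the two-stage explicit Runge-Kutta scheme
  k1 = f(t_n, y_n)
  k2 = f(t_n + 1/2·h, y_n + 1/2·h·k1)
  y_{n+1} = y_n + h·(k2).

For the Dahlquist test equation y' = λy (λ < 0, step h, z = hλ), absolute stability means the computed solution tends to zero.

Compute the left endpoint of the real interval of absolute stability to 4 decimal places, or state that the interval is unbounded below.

left endpoint -2.0000.

Test eqn y'=λy, z=hλ:
  k1=λy_n ⇒ h·k1=z·y_n;  k2=λ(1+1/2z)y_n ⇒ h·k2=z(1+1/2z)y_n
  y_{n+1}/y_n = 1 + z(1+1/2z) = 1 + z + 1/2z²
  R(z) = 1 + z + 1/2z².

Need |R(x)|<1, x<0.
x=-0.97: |R|=0.5005
R=1: x+1/2x²=0 ⇒ x=−2=-2.0000; min R=1−1/(4·1/2)=0.5000>−1
Confirm numerically:
  x=-1.973: |R|=0.97336 <1
  x=-1.536: |R|=0.64365 <1
  x=-1.119: |R|=0.50708 <1
  x=-1.044: |R|=0.50097 <1
  x=-2.270: |R|=1.30645 >1
  x=-2.159: |R|=1.17164 >1
Interval (-2.0000, 0).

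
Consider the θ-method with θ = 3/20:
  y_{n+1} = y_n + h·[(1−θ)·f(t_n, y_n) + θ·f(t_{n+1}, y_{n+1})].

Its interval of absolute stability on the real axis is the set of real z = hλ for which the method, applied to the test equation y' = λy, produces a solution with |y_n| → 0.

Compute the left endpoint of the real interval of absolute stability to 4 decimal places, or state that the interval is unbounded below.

With y'=λy (z=hλ):
  y_{n+1} = y_n + z·[17/20·y_n + 3/20·y_{n+1}] ⇒ (1 − 3/20z)y_{n+1} = (1 + 17/20z)y_n
  ⇒ R(z) = (1 + 17/20z)/(1 − 3/20z).

Need |R(x)|<1, x<0.
x=-1.29: |R|=0.0809
R=−1: 1+17/20x = −1+3/20x ⇒ -7/10x=2 ⇒ x=2/(-7/10)=-2.8571
Confirm numerically:
  x=-2.605: |R|=0.87309 <1
  x=-2.603: |R|=0.87206 <1
  x=-1.681: |R|=0.34249 <1
  x=-3.045: |R|=1.09027 >1
  x=-2.897: |R|=1.01945 >1
So |R|<1 on (-2.8571, 0).

z* = -2.8571.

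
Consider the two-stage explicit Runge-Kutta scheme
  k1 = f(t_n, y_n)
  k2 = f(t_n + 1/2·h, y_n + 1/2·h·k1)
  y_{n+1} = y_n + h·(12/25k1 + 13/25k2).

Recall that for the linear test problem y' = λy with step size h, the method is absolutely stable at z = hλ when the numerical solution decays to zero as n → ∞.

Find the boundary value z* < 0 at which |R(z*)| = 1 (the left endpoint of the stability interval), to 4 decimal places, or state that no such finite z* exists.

With y'=λy (z=hλ):
  k1=λy_n ⇒ h·k1=z·y_n;  k2=λ(1+1/2z)y_n ⇒ h·k2=z(1+1/2z)y_n
  y_{n+1}/y_n = 1 + 12/25z + 13/25z(1+1/2z) = 1 + z + 13/50z²
  Hence R(z) = 1 + z + 13/50z².

Boundary: |R(x)|=1, x<0.
x=-0.78: |R|=0.3782
R=1: x+13/50x²=0 ⇒ x=−50/13=-3.8462; min R=1−1/(4·13/50)=0.0385>−1
Confirm numerically:
  x=-2.955: |R|=0.31533 <1
  x=-2.815: |R|=0.24530 <1
  x=-2.788: |R|=0.23297 <1
  x=-2.005: |R|=0.04021 <1
  x=-4.388: |R|=1.61818 >1
  x=-4.299: |R|=1.50616 >1
So |R|<1 on (-3.8462, 0).

left endpoint -3.8462.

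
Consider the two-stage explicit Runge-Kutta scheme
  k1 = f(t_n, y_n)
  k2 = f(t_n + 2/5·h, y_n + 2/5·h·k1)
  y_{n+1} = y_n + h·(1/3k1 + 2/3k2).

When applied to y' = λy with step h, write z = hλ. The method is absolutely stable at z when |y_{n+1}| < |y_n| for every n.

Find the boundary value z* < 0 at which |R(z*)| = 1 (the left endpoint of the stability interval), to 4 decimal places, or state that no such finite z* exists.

left endpoint -3.7500.

With y'=λy (z=hλ):
  k1=λy_n ⇒ h·k1=z·y_n;  k2=λ(1+2/5z)y_n ⇒ h·k2=z(1+2/5z)y_n
  y_{n+1}/y_n = 1 + 1/3z + 2/3z(1+2/5z) = 1 + z + 4/15z²
  R(z) = 1 + z + 4/15z².

Find x<0 with |R(x)|<1.
x=-1.51: |R|=0.0980
R=1: x+4/15x²=0 ⇒ x=−15/4=-3.7500; min R=1−1/(4·4/15)=0.0625>−1
Confirm numerically:
  x=-3.562: |R|=0.82143 <1
  x=-2.951: |R|=0.37124 <1
  x=-2.898: |R|=0.34157 <1
  x=-4.215: |R|=1.52266 >1
  x=-4.031: |R|=1.30206 >1
  x=-3.840: |R|=1.09216 >1
So |R|<1 on (-3.7500, 0).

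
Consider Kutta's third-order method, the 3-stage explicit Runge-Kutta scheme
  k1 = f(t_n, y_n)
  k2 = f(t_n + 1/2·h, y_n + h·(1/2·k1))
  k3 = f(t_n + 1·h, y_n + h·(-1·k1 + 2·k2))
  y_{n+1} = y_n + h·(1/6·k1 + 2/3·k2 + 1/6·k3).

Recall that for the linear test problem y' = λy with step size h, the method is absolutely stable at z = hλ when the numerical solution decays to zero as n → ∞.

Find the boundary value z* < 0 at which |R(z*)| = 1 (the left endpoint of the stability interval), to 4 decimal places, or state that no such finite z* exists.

z* = -2.5127.

Set f=λy, z=hλ:
  order 3, 3-stage ⇒ R(z)=1+z+z^2/2+z^3/6
  (e.g. R(-0.68)=0.49879, |R|=0.49879)

Need |R(x)|<1, x<0.
x=-0.68: |R|=0.4988
|R(-2.91)|=1.7830 |R(-2.79)|=1.5176 |R(-2.76)|=1.4553
Bisect:
  x_lo=-3.3202 |R|=2.9086  x_hi=-0.3840 |R|=0.6803
  mid=-1.85211 |R|=0.19584 →hi
  mid=-2.58618 |R|=1.12488 →lo
  mid=-2.21915 |R|=0.57825 →hi
  mid=-2.40266 |R|=0.82795 →hi
  mid=-2.49442 |R|=0.97012 →hi
  mid=-2.54030 |R|=1.04588 →lo
  mid=-2.51736 |R|=1.00760 →lo
  mid=-2.50589 |R|=0.98876 →hi
  mid=-2.51163 |R|=0.99816 →hi
  ...
  [-2.51288,-2.51270] ⇒ x*=-2.5127
Stable set (-2.5127, 0).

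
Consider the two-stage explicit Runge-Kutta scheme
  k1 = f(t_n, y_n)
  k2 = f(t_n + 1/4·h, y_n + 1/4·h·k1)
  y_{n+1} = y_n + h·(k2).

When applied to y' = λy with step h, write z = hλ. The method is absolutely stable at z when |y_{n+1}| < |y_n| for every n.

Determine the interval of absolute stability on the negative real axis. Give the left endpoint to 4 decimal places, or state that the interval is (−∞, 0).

On y'=λy, z=hλ:
  k1=λy_n ⇒ h·k1=z·y_n;  k2=λ(1+1/4z)y_n ⇒ h·k2=z(1+1/4z)y_n
  y_{n+1}/y_n = 1 + z(1+1/4z) = 1 + z + 1/4z²
  ⇒ R(z) = 1 + z + 1/4z².

Solve |R(x)|<1 on ℝ⁻.
x=-0.63: |R|=0.4692
R=1: x+1/4x²=0 ⇒ x=−4=-4.0000; min R=1−1/(4·1/4)=0.0000>−1
Confirm numerically:
  x=-2.173: |R|=0.00748 <1
  x=-2.078: |R|=0.00152 <1
  x=-1.913: |R|=0.00189 <1
  x=-1.668: |R|=0.02756 <1
  x=-4.486: |R|=1.54505 >1
  x=-4.262: |R|=1.27916 >1
Interval (-4.0000, 0).

z∈(-4.0000,0).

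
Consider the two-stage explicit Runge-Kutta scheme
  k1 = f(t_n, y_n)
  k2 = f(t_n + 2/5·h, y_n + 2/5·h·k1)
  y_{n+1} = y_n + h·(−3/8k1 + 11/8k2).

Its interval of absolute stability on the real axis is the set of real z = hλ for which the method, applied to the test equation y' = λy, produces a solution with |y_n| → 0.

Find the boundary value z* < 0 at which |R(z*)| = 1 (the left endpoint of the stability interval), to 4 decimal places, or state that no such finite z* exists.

left endpoint -1.8182.

Test eqn y'=λy, z=hλ:
  k1=λy_n ⇒ h·k1=z·y_n;  k2=λ(1+2/5z)y_n ⇒ h·k2=z(1+2/5z)y_n
  y_{n+1}/y_n = 1 − 3/8z + 11/8z(1+2/5z) = 1 + z + 11/20z²
  Hence R(z) = 1 + z + 11/20z².

Need |R(x)|<1, x<0.
x=-1.02: |R|=0.5522
R=1: x+11/20x²=0 ⇒ x=−20/11=-1.8182; min R=1−1/(4·11/20)=0.5455>−1
Confirm numerically:
  x=-1.232: |R|=0.60280 <1
  x=-1.217: |R|=0.59760 <1
  x=-1.066: |R|=0.55900 <1
  x=-2.385: |R|=1.74352 >1
  x=-2.216: |R|=1.48486 >1
  x=-2.020: |R|=1.22422 >1
So |R|<1 on (-1.8182, 0).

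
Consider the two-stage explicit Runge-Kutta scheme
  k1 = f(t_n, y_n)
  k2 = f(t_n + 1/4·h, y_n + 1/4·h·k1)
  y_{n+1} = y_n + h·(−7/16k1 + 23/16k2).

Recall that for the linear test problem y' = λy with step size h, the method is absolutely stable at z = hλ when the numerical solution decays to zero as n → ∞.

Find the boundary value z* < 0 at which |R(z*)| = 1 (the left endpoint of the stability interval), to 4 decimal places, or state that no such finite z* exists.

left endpoint -2.7826.

On y'=λy, z=hλ:
  k1=λy_n ⇒ h·k1=z·y_n;  k2=λ(1+1/4z)y_n ⇒ h·k2=z(1+1/4z)y_n
  y_{n+1}/y_n = 1 − 7/16z + 23/16z(1+1/4z) = 1 + z + 23/64z²
  so R(z) = 1 + z + 23/64z².

Find x<0 with |R(x)|<1.
x=-0.32: |R|=0.7168
R=1: x+23/64x²=0 ⇒ x=−64/23=-2.7826; min R=1−1/(4·23/64)=0.3043>−1
Confirm numerically:
  x=-2.046: |R|=0.45839 <1
  x=-1.879: |R|=0.38982 <1
  x=-1.827: |R|=0.37257 <1
  x=-3.298: |R|=1.61085 >1
  x=-3.128: |R|=1.38826 >1
So |R|<1 on (-2.7826, 0).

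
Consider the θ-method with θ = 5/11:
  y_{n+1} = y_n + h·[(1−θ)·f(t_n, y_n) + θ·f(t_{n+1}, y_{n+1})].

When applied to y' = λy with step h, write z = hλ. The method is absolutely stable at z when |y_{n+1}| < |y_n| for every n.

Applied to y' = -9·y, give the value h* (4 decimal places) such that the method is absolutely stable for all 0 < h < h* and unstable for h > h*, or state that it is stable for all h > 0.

On y'=λy, z=hλ:
  y_{n+1} = y_n + z·[6/11·y_n + 5/11·y_{n+1}] ⇒ (1 − 5/11z)y_{n+1} = (1 + 6/11z)y_n
  ⇒ R(z) = (1 + 6/11z)/(1 − 5/11z).

Solve |R(x)|<1 on ℝ⁻.
x=-1.08: |R|=0.2756
R=−1: 1+6/11x = −1+5/11x ⇒ -1/11x=2 ⇒ x=2/(-1/11)=-22.0000
Confirm numerically:
  x=-21.358: |R|=0.99455 <1
  x=-18.265: |R|=0.96350 <1
  x=-14.438: |R|=0.90910 <1
  x=-10.894: |R|=0.83037 <1
  x=-22.201: |R|=1.00165 >1
  x=-22.081: |R|=1.00067 >1
  x=-22.050: |R|=1.00041 >1
So |R|<1 on (-22.0000, 0).

(-22.0000,0); λ=-9 ⇒ h* = (22)/9 = 2.4444.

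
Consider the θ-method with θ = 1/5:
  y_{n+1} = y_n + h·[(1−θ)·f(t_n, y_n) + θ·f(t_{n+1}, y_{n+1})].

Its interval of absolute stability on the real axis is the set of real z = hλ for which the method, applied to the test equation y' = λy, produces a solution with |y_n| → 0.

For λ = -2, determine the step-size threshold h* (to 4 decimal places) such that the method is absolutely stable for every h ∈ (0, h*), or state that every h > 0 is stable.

(-3.3333,0); λ=-2 ⇒ h* = (10/3)/2 = 1.6667.

On y'=λy, z=hλ:
  y_{n+1} = y_n + z·[4/5·y_n + 1/5·y_{n+1}] ⇒ (1 − 1/5z)y_{n+1} = (1 + 4/5z)y_n
  R(z) = (1 + 4/5z)/(1 − 1/5z).

Boundary: |R(x)|=1, x<0.
x=-0.55: |R|=0.5045
R=−1: 1+4/5x = −1+1/5x ⇒ -3/5x=2 ⇒ x=2/(-3/5)=-3.3333
Confirm numerically:
  x=-2.889: |R|=0.83103 <1
  x=-2.672: |R|=0.74140 <1
  x=-2.517: |R|=0.67421 <1
  x=-1.704: |R|=0.27088 <1
  x=-3.891: |R|=1.18817 >1
  x=-3.527: |R|=1.06814 >1
  x=-3.524: |R|=1.06710 >1
Interval (-3.3333, 0).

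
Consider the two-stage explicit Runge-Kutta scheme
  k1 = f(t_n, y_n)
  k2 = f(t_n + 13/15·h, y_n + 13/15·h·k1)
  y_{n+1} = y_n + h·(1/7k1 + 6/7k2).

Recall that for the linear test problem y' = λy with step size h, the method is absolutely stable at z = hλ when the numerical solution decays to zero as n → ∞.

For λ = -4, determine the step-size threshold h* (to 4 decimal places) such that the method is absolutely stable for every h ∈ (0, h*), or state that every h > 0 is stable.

(-1.3462,0); λ=-4 ⇒ h* = (35/26)/4 = 0.3365.

Test eqn y'=λy, z=hλ:
  k1=λy_n ⇒ h·k1=z·y_n;  k2=λ(1+13/15z)y_n ⇒ h·k2=z(1+13/15z)y_n
  y_{n+1}/y_n = 1 + 1/7z + 6/7z(1+13/15z) = 1 + z + 26/35z²
  Hence R(z) = 1 + z + 26/35z².

Boundary: |R(x)|=1, x<0.
x=-1.01: |R|=0.7478
R=1: x+26/35x²=0 ⇒ x=−35/26=-1.3462; min R=1−1/(4·26/35)=0.6635>−1
Confirm numerically:
  x=-1.325: |R|=0.97918 <1
  x=-1.308: |R|=0.96293 <1
  x=-1.218: |R|=0.88405 <1
  x=-1.121: |R|=0.81250 <1
  x=-1.844: |R|=1.68196 >1
  x=-1.504: |R|=1.17635 >1
Stable set (-1.3462, 0).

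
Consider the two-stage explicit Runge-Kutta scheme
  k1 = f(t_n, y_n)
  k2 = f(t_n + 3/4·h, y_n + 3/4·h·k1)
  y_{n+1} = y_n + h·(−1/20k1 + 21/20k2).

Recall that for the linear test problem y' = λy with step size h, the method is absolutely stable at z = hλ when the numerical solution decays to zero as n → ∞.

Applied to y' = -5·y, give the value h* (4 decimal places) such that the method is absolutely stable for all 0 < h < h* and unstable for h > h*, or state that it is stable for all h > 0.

(-1.2698,0); λ=-5 ⇒ h* = (80/63)/5 = 0.2540.

Test eqn y'=λy, z=hλ:
  k1=λy_n ⇒ h·k1=z·y_n;  k2=λ(1+3/4z)y_n ⇒ h·k2=z(1+3/4z)y_n
  y_{n+1}/y_n = 1 − 1/20z + 21/20z(1+3/4z) = 1 + z + 63/80z²
  Hence R(z) = 1 + z + 63/80z².

Boundary: |R(x)|=1, x<0.
x=-1.38: |R|=1.1197
R=1: x+63/80x²=0 ⇒ x=−80/63=-1.2698; min R=1−1/(4·63/80)=0.6825>−1
Confirm numerically:
  x=-1.186: |R|=0.92169 <1
  x=-1.087: |R|=0.84349 <1
  x=-0.904: |R|=0.73956 <1
  x=-1.613: |R|=1.43589 >1
  x=-1.528: |R|=1.31064 >1
  x=-1.312: |R|=1.04356 >1
Interval (-1.2698, 0).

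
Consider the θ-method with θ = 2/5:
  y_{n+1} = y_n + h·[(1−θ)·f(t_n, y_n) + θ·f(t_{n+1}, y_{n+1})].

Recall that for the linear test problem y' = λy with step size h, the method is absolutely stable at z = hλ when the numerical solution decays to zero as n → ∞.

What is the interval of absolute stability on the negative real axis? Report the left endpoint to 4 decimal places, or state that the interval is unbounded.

With y'=λy (z=hλ):
  y_{n+1} = y_n + z·[3/5·y_n + 2/5·y_{n+1}] ⇒ (1 − 2/5z)y_{n+1} = (1 + 3/5z)y_n
  Hence R(z) = (1 + 3/5z)/(1 − 2/5z).

Boundary: |R(x)|=1, x<0.
x=-1.63: |R|=0.0133
R=−1: 1+3/5x = −1+2/5x ⇒ -1/5x=2 ⇒ x=2/(-1/5)=-10.0000
Confirm numerically:
  x=-9.118: |R|=0.96204 <1
  x=-7.229: |R|=0.85759 <1
  x=-4.422: |R|=0.59708 <1
  x=-10.465: |R|=1.01793 >1
  x=-10.396: |R|=1.01535 >1
Stable set (-10.0000, 0).

(-10.0000, 0).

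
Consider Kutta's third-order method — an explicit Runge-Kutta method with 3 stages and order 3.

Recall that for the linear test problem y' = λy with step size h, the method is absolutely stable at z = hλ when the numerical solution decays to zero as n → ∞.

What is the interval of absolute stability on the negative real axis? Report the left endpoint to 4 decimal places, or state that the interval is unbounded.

On y'=λy, z=hλ:
  order 3, 3-stage ⇒ R(z)=1+z+z^2/2+z^3/6
  (e.g. R(-0.47)=0.62315, |R|=0.62315)

Find x<0 with |R(x)|<1.
x=-0.47: |R|=0.6231
|R(-2.81)|=1.5600 |R(-2.59)|=1.1316 |R(-2.15)|=0.4951
Bisect:
  x_lo=-3.0011 |R|=2.0028  x_hi=-0.2730 |R|=0.7608
  mid=-1.63709 |R|=0.02831 →hi
  mid=-2.31911 |R|=0.70878 →hi
  mid=-2.66013 |R|=1.25929 →lo
  mid=-2.48962 |R|=0.96238 →hi
  mid=-2.57487 |R|=1.10511 →lo
  mid=-2.53225 |R|=1.03235 →lo
  mid=-2.51093 |R|=0.99702 →hi
  ...
  [-2.51277,-2.51260] ⇒ x*=-2.5127
Stable set (-2.5127, 0).

z∈(-2.5127,0).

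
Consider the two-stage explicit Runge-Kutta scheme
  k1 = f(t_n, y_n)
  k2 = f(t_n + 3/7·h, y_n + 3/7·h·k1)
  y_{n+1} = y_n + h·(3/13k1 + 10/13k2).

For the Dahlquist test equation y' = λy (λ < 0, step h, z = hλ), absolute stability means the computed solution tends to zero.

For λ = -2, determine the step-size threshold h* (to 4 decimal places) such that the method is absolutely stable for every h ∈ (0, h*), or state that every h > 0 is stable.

(-3.0333,0); λ=-2 ⇒ h* = (91/30)/2 = 1.5167.

On y'=λy, z=hλ:
  k1=λy_n ⇒ h·k1=z·y_n;  k2=λ(1+3/7z)y_n ⇒ h·k2=z(1+3/7z)y_n
  y_{n+1}/y_n = 1 + 3/13z + 10/13z(1+3/7z) = 1 + z + 30/91z²
  ⇒ R(z) = 1 + z + 30/91z².

Solve |R(x)|<1 on ℝ⁻.
x=-0.94: |R|=0.3513
R=1: x+30/91x²=0 ⇒ x=−91/30=-3.0333; min R=1−1/(4·30/91)=0.2417>−1
Confirm numerically:
  x=-2.538: |R|=0.58555 <1
  x=-2.145: |R|=0.37182 <1
  x=-1.613: |R|=0.24473 <1
  x=-3.581: |R|=1.64655 >1
  x=-3.240: |R|=1.22075 >1
Interval (-3.0333, 0).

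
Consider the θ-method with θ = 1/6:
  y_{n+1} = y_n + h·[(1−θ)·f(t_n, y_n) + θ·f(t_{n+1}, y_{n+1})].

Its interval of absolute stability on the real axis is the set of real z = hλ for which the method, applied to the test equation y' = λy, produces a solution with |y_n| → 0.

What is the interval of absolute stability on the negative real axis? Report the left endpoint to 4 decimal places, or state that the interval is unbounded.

(-3.0000, 0).

With y'=λy (z=hλ):
  y_{n+1} = y_n + z·[5/6·y_n + 1/6·y_{n+1}] ⇒ (1 − 1/6z)y_{n+1} = (1 + 5/6z)y_n
  ⇒ R(z) = (1 + 5/6z)/(1 − 1/6z).

Find x<0 with |R(x)|<1.
x=-1.15: |R|=0.0350
R=−1: 1+5/6x = −1+1/6x ⇒ -2/3x=2 ⇒ x=2/(-2/3)=-3.0000
Confirm numerically:
  x=-2.427: |R|=0.72802 <1
  x=-2.260: |R|=0.64165 <1
  x=-1.675: |R|=0.30945 <1
  x=-1.292: |R|=0.06308 <1
  x=-3.372: |R|=1.15877 >1
  x=-3.361: |R|=1.15426 >1
  x=-3.285: |R|=1.12278 >1
Interval (-3.0000, 0).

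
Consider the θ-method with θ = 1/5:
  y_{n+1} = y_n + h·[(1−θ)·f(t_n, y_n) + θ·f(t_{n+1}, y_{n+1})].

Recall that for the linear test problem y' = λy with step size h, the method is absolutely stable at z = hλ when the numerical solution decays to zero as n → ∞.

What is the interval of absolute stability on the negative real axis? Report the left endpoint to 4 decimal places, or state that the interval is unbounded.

Test eqn y'=λy, z=hλ:
  y_{n+1} = y_n + z·[4/5·y_n + 1/5·y_{n+1}] ⇒ (1 − 1/5z)y_{n+1} = (1 + 4/5z)y_n
  R(z) = (1 + 4/5z)/(1 − 1/5z).

Solve |R(x)|<1 on ℝ⁻.
x=-1.62: |R|=0.2236
R=−1: 1+4/5x = −1+1/5x ⇒ -3/5x=2 ⇒ x=2/(-3/5)=-3.3333
Confirm numerically:
  x=-3.305: |R|=0.98977 <1
  x=-1.767: |R|=0.30560 <1
  x=-1.337: |R|=0.05492 <1
  x=-3.772: |R|=1.15002 >1
  x=-3.587: |R|=1.08862 >1
  x=-3.365: |R|=1.01136 >1
Stable set (-3.3333, 0).

z∈(-3.3333,0).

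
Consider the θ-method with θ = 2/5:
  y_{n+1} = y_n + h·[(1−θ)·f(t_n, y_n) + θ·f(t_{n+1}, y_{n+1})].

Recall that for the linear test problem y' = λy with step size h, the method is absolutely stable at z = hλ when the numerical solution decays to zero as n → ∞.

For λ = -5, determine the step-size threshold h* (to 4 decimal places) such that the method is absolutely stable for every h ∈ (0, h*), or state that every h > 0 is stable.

(-10.0000,0); λ=-5 ⇒ h* = (10)/5 = 2.0000.

With y'=λy (z=hλ):
  y_{n+1} = y_n + z·[3/5·y_n + 2/5·y_{n+1}] ⇒ (1 − 2/5z)y_{n+1} = (1 + 3/5z)y_n
  R(z) = (1 + 3/5z)/(1 − 2/5z).

Need |R(x)|<1, x<0.
x=-0.67: |R|=0.4716
R=−1: 1+3/5x = −1+2/5x ⇒ -1/5x=2 ⇒ x=2/(-1/5)=-10.0000
Confirm numerically:
  x=-8.412: |R|=0.92724 <1
  x=-5.963: |R|=0.76149 <1
  x=-4.412: |R|=0.59578 <1
  x=-10.412: |R|=1.01595 >1
  x=-10.320: |R|=1.01248 >1
Interval (-10.0000, 0).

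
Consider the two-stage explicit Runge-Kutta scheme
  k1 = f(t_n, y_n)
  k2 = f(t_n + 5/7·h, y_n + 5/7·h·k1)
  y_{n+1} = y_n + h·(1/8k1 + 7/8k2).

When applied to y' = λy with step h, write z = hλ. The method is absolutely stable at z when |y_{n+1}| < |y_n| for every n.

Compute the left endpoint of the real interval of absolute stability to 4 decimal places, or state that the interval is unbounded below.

Test eqn y'=λy, z=hλ:
  k1=λy_n ⇒ h·k1=z·y_n;  k2=λ(1+5/7z)y_n ⇒ h·k2=z(1+5/7z)y_n
  y_{n+1}/y_n = 1 + 1/8z + 7/8z(1+5/7z) = 1 + z + 5/8z²
  ⇒ R(z) = 1 + z + 5/8z².

Find x<0 with |R(x)|<1.
x=-1.39: |R|=0.8176
R=1: x+5/8x²=0 ⇒ x=−8/5=-1.6000; min R=1−1/(4·5/8)=0.6000>−1
Confirm numerically:
  x=-1.337: |R|=0.78023 <1
  x=-1.014: |R|=0.62862 <1
  x=-0.864: |R|=0.60256 <1
  x=-0.694: |R|=0.60702 <1
  x=-2.029: |R|=1.54403 >1
  x=-1.935: |R|=1.40514 >1
  x=-1.714: |R|=1.12212 >1
So |R|<1 on (-1.6000, 0).

z* = -1.6000.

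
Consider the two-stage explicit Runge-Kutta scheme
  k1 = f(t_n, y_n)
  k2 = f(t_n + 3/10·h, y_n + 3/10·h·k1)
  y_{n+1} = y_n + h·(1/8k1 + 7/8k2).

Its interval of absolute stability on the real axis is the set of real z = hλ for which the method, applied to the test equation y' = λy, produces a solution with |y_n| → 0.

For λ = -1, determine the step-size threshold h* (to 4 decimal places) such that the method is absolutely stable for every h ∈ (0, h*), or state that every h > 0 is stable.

(-3.8095,0); λ=-1 ⇒ h* = (80/21)/1 = 3.8095.

Test eqn y'=λy, z=hλ:
  k1=λy_n ⇒ h·k1=z·y_n;  k2=λ(1+3/10z)y_n ⇒ h·k2=z(1+3/10z)y_n
  y_{n+1}/y_n = 1 + 1/8z + 7/8z(1+3/10z) = 1 + z + 21/80z²
  ⇒ R(z) = 1 + z + 21/80z².

Boundary: |R(x)|=1, x<0.
x=-1.14: |R|=0.2011
R=1: x+21/80x²=0 ⇒ x=−80/21=-3.8095; min R=1−1/(4·21/80)=0.0476>−1
Confirm numerically:
  x=-2.547: |R|=0.15589 <1
  x=-2.420: |R|=0.11730 <1
  x=-2.185: |R|=0.06823 <1
  x=-1.798: |R|=0.05061 <1
  x=-4.093: |R|=1.30457 >1
  x=-4.072: |R|=1.28056 >1
  x=-3.891: |R|=1.08322 >1
Stable set (-3.8095, 0).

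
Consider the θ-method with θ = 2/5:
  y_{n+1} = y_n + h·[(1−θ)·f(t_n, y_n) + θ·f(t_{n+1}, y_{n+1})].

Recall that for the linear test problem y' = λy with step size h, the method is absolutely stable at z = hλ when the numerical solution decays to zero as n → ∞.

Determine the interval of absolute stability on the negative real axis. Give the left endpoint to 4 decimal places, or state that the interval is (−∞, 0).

(-10.0000, 0).

On y'=λy, z=hλ:
  y_{n+1} = y_n + z·[3/5·y_n + 2/5·y_{n+1}] ⇒ (1 − 2/5z)y_{n+1} = (1 + 3/5z)y_n
  Hence R(z) = (1 + 3/5z)/(1 − 2/5z).

Find x<0 with |R(x)|<1.
x=-0.93: |R|=0.3222
R=−1: 1+3/5x = −1+2/5x ⇒ -1/5x=2 ⇒ x=2/(-1/5)=-10.0000
Confirm numerically:
  x=-9.193: |R|=0.96549 <1
  x=-8.167: |R|=0.91408 <1
  x=-7.407: |R|=0.86913 <1
  x=-10.238: |R|=1.00934 >1
  x=-10.103: |R|=1.00409 >1
Interval (-10.0000, 0).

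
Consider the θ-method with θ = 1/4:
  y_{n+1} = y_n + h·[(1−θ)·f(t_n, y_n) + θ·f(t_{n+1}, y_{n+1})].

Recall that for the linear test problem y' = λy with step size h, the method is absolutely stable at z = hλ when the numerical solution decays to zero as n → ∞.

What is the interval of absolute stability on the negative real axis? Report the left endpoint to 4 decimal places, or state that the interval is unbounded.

(-4.0000, 0).

Set f=λy, z=hλ:
  y_{n+1} = y_n + z·[3/4·y_n + 1/4·y_{n+1}] ⇒ (1 − 1/4z)y_{n+1} = (1 + 3/4z)y_n
  ⇒ R(z) = (1 + 3/4z)/(1 − 1/4z).

Solve |R(x)|<1 on ℝ⁻.
x=-0.74: |R|=0.3755
R=−1: 1+3/4x = −1+1/4x ⇒ -1/2x=2 ⇒ x=2/(-1/2)=-4.0000
Confirm numerically:
  x=-3.945: |R|=0.98615 <1
  x=-3.530: |R|=0.87517 <1
  x=-3.372: |R|=0.82963 <1
  x=-2.721: |R|=0.61940 <1
  x=-4.506: |R|=1.11897 >1
  x=-4.382: |R|=1.09115 >1
  x=-4.151: |R|=1.03705 >1
Stable set (-4.0000, 0).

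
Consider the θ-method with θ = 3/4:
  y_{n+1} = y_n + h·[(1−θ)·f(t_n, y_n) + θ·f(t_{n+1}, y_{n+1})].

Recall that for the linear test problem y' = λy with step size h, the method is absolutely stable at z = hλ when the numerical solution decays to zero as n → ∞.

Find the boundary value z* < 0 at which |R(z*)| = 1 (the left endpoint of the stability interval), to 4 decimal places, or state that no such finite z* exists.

On y'=λy, z=hλ:
  y_{n+1} = y_n + z·[1/4·y_n + 3/4·y_{n+1}] ⇒ (1 − 3/4z)y_{n+1} = (1 + 1/4z)y_n
  R(z) = (1 + 1/4z)/(1 − 3/4z).

Solve |R(x)|<1 on ℝ⁻.
x=-0.53: |R|=0.6208
x=-2: |R|=0.2000
x=-10: |R|=0.1765
x=-100: |R|=0.3158
θ=3/4≥1/2 ⇒ |1+1/4x|<|1−3/4x| ∀x<0 ⇒ interval (−∞,0).

(−∞, 0) — no finite endpoint.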